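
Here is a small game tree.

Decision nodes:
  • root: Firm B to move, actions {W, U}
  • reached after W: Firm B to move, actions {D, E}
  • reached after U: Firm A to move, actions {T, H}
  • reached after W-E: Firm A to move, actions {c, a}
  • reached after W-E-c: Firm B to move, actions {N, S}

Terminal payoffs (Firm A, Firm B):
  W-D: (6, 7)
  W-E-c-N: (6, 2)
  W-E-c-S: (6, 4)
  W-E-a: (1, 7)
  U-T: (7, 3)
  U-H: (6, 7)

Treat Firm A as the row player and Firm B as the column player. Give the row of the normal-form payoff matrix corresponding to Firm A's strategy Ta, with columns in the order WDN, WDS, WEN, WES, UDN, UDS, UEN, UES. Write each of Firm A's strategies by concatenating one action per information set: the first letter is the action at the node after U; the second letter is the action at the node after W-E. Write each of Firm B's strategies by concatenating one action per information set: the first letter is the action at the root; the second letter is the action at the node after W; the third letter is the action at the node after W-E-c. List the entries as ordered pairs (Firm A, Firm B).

vs WDN: Firm B plays W → Firm B plays D at [W] → (6, 7)
vs WDS: Firm B plays W → Firm B plays D at [W] → (6, 7)
vs WEN: Firm B plays W → Firm B plays E at [W] → Firm A plays a at [W-E] → (1, 7)
vs WES: Firm B plays W → Firm B plays E at [W] → Firm A plays a at [W-E] → (1, 7)
vs UDN: Firm B plays U → Firm A plays T at [U] → (7, 3)
vs UDS: Firm B plays U → Firm A plays T at [U] → (7, 3)
vs UEN: Firm B plays U → Firm A plays T at [U] → (7, 3)
vs UES: Firm B plays U → Firm A plays T at [U] → (7, 3)

(6,7) (6,7) (1,7) (1,7) (7,3) (7,3) (7,3) (7,3)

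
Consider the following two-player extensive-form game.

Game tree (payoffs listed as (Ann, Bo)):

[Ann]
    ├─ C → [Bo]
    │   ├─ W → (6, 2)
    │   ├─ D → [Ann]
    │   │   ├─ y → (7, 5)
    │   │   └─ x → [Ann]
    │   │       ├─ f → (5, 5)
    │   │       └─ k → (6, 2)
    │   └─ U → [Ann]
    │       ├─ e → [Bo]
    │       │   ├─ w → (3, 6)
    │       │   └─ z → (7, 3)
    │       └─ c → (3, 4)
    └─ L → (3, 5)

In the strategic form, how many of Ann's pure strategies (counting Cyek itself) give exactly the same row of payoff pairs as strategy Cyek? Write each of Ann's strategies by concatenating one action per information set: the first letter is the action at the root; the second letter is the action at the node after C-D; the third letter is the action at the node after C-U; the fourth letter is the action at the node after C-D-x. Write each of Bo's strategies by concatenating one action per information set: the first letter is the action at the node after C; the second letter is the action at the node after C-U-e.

Row for Cyek (columns Ww, Wz, Dw, Dz, Uw, Uz): (6,2) (6,2) (7,5) (7,5) (3,6) (7,3).
Under Cyek, Ann's choice at the node after C-D-x can never be reached regardless of what Bo does, so varying those choices leaves every outcome unchanged.
Holding the reachable choices fixed and varying the unreachable one freely already gives 2 equivalent strategies.
No other strategy reproduces this row, so those 2 are the full class: Cyef, Cyek.

2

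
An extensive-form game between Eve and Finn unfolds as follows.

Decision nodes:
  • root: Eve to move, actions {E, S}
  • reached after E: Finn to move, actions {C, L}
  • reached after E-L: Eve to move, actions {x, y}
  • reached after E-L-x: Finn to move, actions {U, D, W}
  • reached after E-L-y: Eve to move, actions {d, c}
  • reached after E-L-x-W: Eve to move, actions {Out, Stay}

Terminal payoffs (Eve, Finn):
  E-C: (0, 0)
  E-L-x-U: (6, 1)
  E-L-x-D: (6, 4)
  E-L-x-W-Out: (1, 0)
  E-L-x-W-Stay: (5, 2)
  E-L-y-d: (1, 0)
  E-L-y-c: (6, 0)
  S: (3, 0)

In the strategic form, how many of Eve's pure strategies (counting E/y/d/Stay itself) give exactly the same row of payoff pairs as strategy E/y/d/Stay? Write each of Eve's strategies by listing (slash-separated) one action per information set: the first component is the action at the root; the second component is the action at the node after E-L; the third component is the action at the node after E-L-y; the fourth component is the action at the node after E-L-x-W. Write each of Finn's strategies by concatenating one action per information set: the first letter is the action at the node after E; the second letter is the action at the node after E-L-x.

2

Row for E/y/d/Stay (columns CU, CD, CW, LU, LD, LW): (0,0) (0,0) (0,0) (1,0) (1,0) (1,0).
Under E/y/d/Stay, Eve's choice at the node after E-L-x-W can never be reached regardless of what Finn does, so varying those choices leaves every outcome unchanged.
Holding the reachable choices fixed and varying the unreachable one freely already gives 2 equivalent strategies.
No other strategy reproduces this row, so those 2 are the full class: E/y/d/Out, E/y/d/Stay.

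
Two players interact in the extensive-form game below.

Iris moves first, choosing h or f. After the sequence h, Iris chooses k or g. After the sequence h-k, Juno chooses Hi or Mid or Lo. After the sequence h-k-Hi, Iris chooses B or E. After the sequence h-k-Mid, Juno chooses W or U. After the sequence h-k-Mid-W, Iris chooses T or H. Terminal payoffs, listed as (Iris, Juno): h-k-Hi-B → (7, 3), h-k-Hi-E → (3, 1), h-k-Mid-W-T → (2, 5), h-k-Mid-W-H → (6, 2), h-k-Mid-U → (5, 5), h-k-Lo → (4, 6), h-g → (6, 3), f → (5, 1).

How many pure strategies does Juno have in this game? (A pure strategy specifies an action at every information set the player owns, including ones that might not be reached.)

6

Juno owns the node after h-k with actions {Hi, Mid, Lo} — three choices.
Juno owns the node after h-k-Mid with actions {W, U} — two choices.
A pure strategy fixes one action at each information set independently, so the count is the product 3 × 2 = 6.
(For reference, Iris has 16 pure strategies, giving a 6×16 normal-form matrix.)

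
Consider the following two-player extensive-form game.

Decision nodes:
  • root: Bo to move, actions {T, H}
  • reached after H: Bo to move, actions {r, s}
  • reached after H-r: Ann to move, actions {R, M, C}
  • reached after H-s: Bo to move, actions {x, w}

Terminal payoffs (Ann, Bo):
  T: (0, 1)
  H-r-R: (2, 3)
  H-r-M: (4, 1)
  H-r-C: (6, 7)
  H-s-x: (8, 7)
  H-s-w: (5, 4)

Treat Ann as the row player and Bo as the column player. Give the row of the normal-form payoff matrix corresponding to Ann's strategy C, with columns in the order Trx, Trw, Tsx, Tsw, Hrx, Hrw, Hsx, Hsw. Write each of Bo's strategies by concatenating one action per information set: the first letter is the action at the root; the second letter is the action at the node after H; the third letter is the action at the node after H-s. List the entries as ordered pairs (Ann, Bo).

vs Trx: Bo plays T → (0, 1)
vs Trw: Bo plays T → (0, 1)
vs Tsx: Bo plays T → (0, 1)
vs Tsw: Bo plays T → (0, 1)
vs Hrx: Bo plays H → Bo plays r at [H] → Ann plays C at [H-r] → (6, 7)
vs Hrw: Bo plays H → Bo plays r at [H] → Ann plays C at [H-r] → (6, 7)
vs Hsx: Bo plays H → Bo plays s at [H] → Bo plays x at [H-s] → (8, 7)
vs Hsw: Bo plays H → Bo plays s at [H] → Bo plays w at [H-s] → (5, 4)

(0,1) (0,1) (0,1) (0,1) (6,7) (6,7) (8,7) (5,4)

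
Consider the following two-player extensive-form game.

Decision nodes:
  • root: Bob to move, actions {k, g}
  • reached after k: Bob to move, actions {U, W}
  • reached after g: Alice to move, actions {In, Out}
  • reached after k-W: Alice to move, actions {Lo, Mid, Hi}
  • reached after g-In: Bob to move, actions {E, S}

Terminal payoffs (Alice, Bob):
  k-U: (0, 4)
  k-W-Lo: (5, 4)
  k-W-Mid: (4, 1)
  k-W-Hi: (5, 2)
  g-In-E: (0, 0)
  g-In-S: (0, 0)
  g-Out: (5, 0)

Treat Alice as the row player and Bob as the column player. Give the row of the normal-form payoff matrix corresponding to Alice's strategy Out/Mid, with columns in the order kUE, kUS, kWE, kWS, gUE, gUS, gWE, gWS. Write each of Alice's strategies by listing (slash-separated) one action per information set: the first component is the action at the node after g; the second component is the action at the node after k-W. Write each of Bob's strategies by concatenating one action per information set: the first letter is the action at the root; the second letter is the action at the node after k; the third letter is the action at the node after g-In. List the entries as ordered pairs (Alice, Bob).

(0,4) (0,4) (4,1) (4,1) (5,0) (5,0) (5,0) (5,0)

vs kUE: Bob plays k → Bob plays U at [k] → (0, 4)
vs kUS: Bob plays k → Bob plays U at [k] → (0, 4)
vs kWE: Bob plays k → Bob plays W at [k] → Alice plays Mid at [k-W] → (4, 1)
vs kWS: Bob plays k → Bob plays W at [k] → Alice plays Mid at [k-W] → (4, 1)
vs gUE: Bob plays g → Alice plays Out at [g] → (5, 0)
vs gUS: Bob plays g → Alice plays Out at [g] → (5, 0)
vs gWE: Bob plays g → Alice plays Out at [g] → (5, 0)
vs gWS: Bob plays g → Alice plays Out at [g] → (5, 0)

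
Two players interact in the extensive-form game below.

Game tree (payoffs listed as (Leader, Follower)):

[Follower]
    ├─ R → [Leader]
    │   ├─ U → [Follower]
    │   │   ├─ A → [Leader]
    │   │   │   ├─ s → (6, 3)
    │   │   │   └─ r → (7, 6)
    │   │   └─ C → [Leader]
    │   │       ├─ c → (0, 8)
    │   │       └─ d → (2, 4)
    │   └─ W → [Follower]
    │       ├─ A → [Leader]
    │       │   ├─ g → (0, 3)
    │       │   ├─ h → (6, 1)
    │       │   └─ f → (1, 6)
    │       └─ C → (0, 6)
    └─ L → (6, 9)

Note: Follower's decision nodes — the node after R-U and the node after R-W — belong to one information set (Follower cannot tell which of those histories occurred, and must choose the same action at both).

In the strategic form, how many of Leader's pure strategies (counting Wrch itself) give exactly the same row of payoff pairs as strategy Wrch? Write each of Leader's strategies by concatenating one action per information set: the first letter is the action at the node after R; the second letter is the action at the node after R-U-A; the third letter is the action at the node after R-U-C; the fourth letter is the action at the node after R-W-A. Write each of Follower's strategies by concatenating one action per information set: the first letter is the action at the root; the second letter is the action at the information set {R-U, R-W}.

4

Row for Wrch (columns RA, RC, LA, LC): (6,1) (0,6) (6,9) (6,9).
Under Wrch, Leader's choice at the node after R-U-A and at the node after R-U-C can never be reached regardless of what Follower does, so varying those choices leaves every outcome unchanged.
Holding the reachable choices fixed and varying the unreachable ones freely already gives 2 × 2 = 4 equivalent strategies.
No other strategy reproduces this row, so those 4 are the full class: Wsch, Wsdh, Wrch, Wrdh.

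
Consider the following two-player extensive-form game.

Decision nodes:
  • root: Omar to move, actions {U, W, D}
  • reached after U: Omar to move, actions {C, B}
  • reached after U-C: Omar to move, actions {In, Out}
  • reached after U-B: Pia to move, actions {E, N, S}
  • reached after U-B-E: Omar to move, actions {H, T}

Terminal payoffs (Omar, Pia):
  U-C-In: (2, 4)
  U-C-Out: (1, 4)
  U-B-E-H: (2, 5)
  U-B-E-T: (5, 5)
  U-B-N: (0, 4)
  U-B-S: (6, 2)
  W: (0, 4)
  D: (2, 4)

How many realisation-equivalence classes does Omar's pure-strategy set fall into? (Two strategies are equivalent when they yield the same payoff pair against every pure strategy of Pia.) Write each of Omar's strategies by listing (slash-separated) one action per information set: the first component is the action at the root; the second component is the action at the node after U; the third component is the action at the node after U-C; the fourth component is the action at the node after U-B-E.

5

Omar has 24 pure strategies: U/C/In/H, U/C/In/T, U/C/Out/H, U/C/Out/T, U/B/In/H, U/B/In/T, U/B/Out/H, U/B/Out/T, W/C/In/H, W/C/In/T, W/C/Out/H, W/C/Out/T, W/B/In/H, W/B/In/T, W/B/Out/H, W/B/Out/T, D/C/In/H, D/C/In/T, D/C/Out/H, D/C/Out/T, D/B/In/H, D/B/In/T, D/B/Out/H, D/B/Out/T. Columns: E, N, S.
{U/C/In/H, U/C/In/T, D/C/In/H, D/C/In/T, D/C/Out/H, D/C/Out/T, D/B/In/H, D/B/In/T, D/B/Out/H, D/B/Out/T} → row (2,4) (2,4) (2,4)
{U/C/Out/H, U/C/Out/T} → row (1,4) (1,4) (1,4)
{U/B/In/H, U/B/Out/H} → row (2,5) (0,4) (6,2)
{U/B/In/T, U/B/Out/T} → row (5,5) (0,4) (6,2)
{W/C/In/H, W/C/In/T, W/C/Out/H, W/C/Out/T, W/B/In/H, W/B/In/T, W/B/Out/H, W/B/Out/T} → row (0,4) (0,4) (0,4)
That's 5 distinct rows out of 24 strategies.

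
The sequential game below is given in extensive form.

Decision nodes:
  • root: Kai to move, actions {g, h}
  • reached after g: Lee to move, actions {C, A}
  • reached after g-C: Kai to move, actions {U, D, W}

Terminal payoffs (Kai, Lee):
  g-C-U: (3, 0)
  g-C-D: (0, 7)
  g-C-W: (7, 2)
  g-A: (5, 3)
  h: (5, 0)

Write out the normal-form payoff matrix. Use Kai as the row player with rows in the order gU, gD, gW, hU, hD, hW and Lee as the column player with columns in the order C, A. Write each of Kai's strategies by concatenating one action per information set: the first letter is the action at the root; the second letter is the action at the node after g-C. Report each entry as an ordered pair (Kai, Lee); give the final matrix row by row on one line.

            C        A
  gU    (3,0)    (5,3)
  gD    (0,7)    (5,3)
  gW    (7,2)    (5,3)
  hU    (5,0)    (5,0)
  hD    (5,0)    (5,0)
  hW    (5,0)    (5,0)

gU: (3,0) (5,3) | gD: (0,7) (5,3) | gW: (7,2) (5,3) | hU: (5,0) (5,0) | hD: (5,0) (5,0) | hW: (5,0) (5,0)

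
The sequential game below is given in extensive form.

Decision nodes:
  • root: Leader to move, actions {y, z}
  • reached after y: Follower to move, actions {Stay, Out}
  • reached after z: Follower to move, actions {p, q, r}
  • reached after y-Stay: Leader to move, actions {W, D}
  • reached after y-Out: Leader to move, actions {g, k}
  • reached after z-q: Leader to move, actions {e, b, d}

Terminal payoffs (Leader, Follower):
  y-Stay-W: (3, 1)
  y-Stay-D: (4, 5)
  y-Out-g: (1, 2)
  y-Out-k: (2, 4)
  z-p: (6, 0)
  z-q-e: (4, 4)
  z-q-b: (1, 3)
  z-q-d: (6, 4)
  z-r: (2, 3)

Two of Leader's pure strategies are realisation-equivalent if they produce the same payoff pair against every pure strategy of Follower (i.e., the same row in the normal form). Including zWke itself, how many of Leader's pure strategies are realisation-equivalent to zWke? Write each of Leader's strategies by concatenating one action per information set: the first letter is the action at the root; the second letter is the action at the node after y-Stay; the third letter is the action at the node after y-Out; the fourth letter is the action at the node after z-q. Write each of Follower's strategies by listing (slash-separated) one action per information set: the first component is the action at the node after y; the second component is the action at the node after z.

Row for zWke (columns Stay/p, Stay/q, Stay/r, Out/p, Out/q, Out/r): (6,0) (4,4) (2,3) (6,0) (4,4) (2,3).
Under zWke, Leader's choice at the node after y-Stay and at the node after y-Out can never be reached regardless of what Follower does, so varying those choices leaves every outcome unchanged.
Holding the reachable choices fixed and varying the unreachable ones freely already gives 2 × 2 = 4 equivalent strategies.
No other strategy reproduces this row, so those 4 are the full class: zWge, zWke, zDge, zDke.

4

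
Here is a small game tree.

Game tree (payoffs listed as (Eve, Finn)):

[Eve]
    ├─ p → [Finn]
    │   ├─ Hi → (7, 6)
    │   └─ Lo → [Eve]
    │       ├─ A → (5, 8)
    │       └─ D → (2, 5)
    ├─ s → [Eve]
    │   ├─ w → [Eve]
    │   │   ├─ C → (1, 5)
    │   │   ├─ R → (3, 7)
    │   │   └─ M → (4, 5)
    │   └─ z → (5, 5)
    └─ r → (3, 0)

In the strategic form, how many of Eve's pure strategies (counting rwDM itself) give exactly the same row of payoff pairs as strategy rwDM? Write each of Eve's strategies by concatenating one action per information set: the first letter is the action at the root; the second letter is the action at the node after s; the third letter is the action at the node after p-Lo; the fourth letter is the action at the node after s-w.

Row for rwDM (columns Hi, Lo): (3,0) (3,0).
Under rwDM, Eve's choice at the node after s and at the node after p-Lo and at the node after s-w can never be reached regardless of what Finn does, so varying those choices leaves every outcome unchanged.
Holding the reachable choices fixed and varying the unreachable ones freely already gives 2 × 2 × 3 = 12 equivalent strategies.
No other strategy reproduces this row, so those 12 are the full class: rwAC, rwAR, rwAM, rwDC, rwDR, rwDM, rzAC, rzAR, rzAM, rzDC, rzDR, rzDM.

12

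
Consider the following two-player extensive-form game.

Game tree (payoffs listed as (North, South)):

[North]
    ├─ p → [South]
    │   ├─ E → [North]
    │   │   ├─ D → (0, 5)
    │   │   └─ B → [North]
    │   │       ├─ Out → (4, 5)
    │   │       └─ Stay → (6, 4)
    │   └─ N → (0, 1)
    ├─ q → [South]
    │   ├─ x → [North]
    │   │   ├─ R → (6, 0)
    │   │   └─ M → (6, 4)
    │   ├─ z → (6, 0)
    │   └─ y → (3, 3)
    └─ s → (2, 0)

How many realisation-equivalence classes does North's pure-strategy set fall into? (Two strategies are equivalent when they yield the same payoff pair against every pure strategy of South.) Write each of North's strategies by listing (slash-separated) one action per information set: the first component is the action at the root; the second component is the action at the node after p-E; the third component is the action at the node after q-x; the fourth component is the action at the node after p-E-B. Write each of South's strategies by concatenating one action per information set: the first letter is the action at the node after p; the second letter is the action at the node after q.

6

North has 24 pure strategies: p/D/R/Out, p/D/R/Stay, p/D/M/Out, p/D/M/Stay, p/B/R/Out, p/B/R/Stay, p/B/M/Out, p/B/M/Stay, q/D/R/Out, q/D/R/Stay, q/D/M/Out, q/D/M/Stay, q/B/R/Out, q/B/R/Stay, q/B/M/Out, q/B/M/Stay, s/D/R/Out, s/D/R/Stay, s/D/M/Out, s/D/M/Stay, s/B/R/Out, s/B/R/Stay, s/B/M/Out, s/B/M/Stay. Columns: Ex, Ez, Ey, Nx, Nz, Ny.
{p/D/R/Out, p/D/R/Stay, p/D/M/Out, p/D/M/Stay} → row (0,5) (0,5) (0,5) (0,1) (0,1) (0,1)
{p/B/R/Out, p/B/M/Out} → row (4,5) (4,5) (4,5) (0,1) (0,1) (0,1)
{p/B/R/Stay, p/B/M/Stay} → row (6,4) (6,4) (6,4) (0,1) (0,1) (0,1)
{q/D/R/Out, q/D/R/Stay, q/B/R/Out, q/B/R/Stay} → row (6,0) (6,0) (3,3) (6,0) (6,0) (3,3)
{q/D/M/Out, q/D/M/Stay, q/B/M/Out, q/B/M/Stay} → row (6,4) (6,0) (3,3) (6,4) (6,0) (3,3)
{s/D/R/Out, s/D/R/Stay, s/D/M/Out, s/D/M/Stay, s/B/R/Out, s/B/R/Stay, s/B/M/Out, s/B/M/Stay} → row (2,0) (2,0) (2,0) (2,0) (2,0) (2,0)
That's 6 distinct rows out of 24 strategies.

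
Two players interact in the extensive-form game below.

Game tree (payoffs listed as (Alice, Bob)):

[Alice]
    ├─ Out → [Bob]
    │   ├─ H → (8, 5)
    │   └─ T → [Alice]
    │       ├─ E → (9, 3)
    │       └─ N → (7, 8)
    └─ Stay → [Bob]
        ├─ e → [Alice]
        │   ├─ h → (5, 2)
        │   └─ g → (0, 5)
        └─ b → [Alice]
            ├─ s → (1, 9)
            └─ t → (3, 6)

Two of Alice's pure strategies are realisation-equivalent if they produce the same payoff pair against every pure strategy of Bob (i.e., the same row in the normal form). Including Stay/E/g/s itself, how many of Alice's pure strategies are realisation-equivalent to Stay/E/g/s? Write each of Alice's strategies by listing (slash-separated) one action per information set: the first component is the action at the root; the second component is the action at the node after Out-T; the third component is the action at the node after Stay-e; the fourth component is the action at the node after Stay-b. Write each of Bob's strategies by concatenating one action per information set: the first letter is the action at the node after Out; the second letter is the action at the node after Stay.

Row for Stay/E/g/s (columns He, Hb, Te, Tb): (0,5) (1,9) (0,5) (1,9).
Under Stay/E/g/s, Alice's choice at the node after Out-T can never be reached regardless of what Bob does, so varying those choices leaves every outcome unchanged.
Holding the reachable choices fixed and varying the unreachable one freely already gives 2 equivalent strategies.
No other strategy reproduces this row, so those 2 are the full class: Stay/E/g/s, Stay/N/g/s.

2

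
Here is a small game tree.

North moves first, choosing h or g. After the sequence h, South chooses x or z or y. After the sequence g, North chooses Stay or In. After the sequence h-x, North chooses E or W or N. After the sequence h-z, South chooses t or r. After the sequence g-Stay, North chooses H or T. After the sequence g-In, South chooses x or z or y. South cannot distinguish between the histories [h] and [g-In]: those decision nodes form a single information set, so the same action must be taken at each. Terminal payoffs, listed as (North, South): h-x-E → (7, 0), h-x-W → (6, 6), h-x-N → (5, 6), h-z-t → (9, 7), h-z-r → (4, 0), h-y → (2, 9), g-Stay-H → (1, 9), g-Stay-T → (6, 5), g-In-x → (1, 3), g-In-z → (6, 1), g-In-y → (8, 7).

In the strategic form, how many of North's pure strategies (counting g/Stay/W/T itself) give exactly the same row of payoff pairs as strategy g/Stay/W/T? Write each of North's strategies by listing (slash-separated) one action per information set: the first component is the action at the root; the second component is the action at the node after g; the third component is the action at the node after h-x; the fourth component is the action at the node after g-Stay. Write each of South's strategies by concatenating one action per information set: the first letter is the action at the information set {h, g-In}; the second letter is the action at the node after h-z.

3

Row for g/Stay/W/T (columns xt, xr, zt, zr, yt, yr): (6,5) (6,5) (6,5) (6,5) (6,5) (6,5).
Under g/Stay/W/T, North's choice at the node after h-x can never be reached regardless of what South does, so varying those choices leaves every outcome unchanged.
Holding the reachable choices fixed and varying the unreachable one freely already gives 3 equivalent strategies.
No other strategy reproduces this row, so those 3 are the full class: g/Stay/E/T, g/Stay/W/T, g/Stay/N/T.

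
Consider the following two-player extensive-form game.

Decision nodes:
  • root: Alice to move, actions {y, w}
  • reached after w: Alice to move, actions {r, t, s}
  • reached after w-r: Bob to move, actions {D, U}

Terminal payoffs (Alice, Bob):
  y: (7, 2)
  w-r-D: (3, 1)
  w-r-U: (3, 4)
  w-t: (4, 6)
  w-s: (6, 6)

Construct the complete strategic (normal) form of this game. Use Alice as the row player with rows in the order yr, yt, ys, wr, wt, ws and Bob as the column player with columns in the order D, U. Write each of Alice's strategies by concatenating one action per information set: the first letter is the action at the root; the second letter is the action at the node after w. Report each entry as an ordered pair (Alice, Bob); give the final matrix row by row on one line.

yr: (7,2) (7,2) | yt: (7,2) (7,2) | ys: (7,2) (7,2) | wr: (3,1) (3,4) | wt: (4,6) (4,6) | ws: (6,6) (6,6)

            D        U
  yr    (7,2)    (7,2)
  yt    (7,2)    (7,2)
  ys    (7,2)    (7,2)
  wr    (3,1)    (3,4)
  wt    (4,6)    (4,6)
  ws    (6,6)    (6,6)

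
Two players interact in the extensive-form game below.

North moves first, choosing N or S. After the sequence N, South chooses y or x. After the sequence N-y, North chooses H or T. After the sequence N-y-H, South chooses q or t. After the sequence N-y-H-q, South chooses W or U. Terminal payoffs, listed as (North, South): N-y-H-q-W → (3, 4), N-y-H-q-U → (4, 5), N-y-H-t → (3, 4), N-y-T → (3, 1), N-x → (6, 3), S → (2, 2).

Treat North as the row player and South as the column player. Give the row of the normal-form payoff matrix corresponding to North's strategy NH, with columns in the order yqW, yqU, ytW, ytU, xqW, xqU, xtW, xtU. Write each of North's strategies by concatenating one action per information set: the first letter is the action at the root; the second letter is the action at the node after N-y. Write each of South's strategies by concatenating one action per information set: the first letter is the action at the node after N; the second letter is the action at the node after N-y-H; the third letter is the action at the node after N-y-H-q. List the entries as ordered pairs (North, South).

vs yqW: North plays N → South plays y at [N] → North plays H at [N-y] → South plays q at [N-y-H] → South plays W at [N-y-H-q] → (3, 4)
vs yqU: North plays N → South plays y at [N] → North plays H at [N-y] → South plays q at [N-y-H] → South plays U at [N-y-H-q] → (4, 5)
vs ytW: North plays N → South plays y at [N] → North plays H at [N-y] → South plays t at [N-y-H] → (3, 4)
vs ytU: North plays N → South plays y at [N] → North plays H at [N-y] → South plays t at [N-y-H] → (3, 4)
vs xqW: North plays N → South plays x at [N] → (6, 3)
vs xqU: North plays N → South plays x at [N] → (6, 3)
vs xtW: North plays N → South plays x at [N] → (6, 3)
vs xtU: North plays N → South plays x at [N] → (6, 3)

(3,4) (4,5) (3,4) (3,4) (6,3) (6,3) (6,3) (6,3)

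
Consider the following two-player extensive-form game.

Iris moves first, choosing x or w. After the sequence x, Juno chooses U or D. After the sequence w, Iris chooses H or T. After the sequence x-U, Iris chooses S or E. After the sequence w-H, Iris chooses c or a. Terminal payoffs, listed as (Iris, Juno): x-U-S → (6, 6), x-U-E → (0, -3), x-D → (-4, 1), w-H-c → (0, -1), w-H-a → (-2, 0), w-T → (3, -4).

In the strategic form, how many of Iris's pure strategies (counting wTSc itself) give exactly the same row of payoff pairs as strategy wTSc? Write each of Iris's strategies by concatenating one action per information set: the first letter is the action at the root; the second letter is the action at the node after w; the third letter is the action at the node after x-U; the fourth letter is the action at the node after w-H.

Row for wTSc (columns U, D): (3,-4) (3,-4).
Under wTSc, Iris's choice at the node after x-U and at the node after w-H can never be reached regardless of what Juno does, so varying those choices leaves every outcome unchanged.
Holding the reachable choices fixed and varying the unreachable ones freely already gives 2 × 2 = 4 equivalent strategies.
No other strategy reproduces this row, so those 4 are the full class: wTSc, wTSa, wTEc, wTEa.

4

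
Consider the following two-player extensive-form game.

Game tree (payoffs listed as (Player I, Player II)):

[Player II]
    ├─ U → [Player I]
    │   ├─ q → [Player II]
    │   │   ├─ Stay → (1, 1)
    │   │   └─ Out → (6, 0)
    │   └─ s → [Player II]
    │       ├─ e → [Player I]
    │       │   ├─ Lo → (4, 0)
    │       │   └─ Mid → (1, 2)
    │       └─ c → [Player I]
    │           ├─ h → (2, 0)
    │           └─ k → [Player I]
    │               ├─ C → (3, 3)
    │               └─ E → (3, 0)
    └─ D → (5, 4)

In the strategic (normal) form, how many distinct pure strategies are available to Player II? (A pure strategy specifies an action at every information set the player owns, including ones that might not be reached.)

8

Player II owns the root with actions {U, D} — two choices.
Player II owns the node after U-q with actions {Stay, Out} — two choices.
Player II owns the node after U-s with actions {e, c} — two choices.
A pure strategy fixes one action at each information set independently, so the count is the product 2 × 2 × 2 = 8.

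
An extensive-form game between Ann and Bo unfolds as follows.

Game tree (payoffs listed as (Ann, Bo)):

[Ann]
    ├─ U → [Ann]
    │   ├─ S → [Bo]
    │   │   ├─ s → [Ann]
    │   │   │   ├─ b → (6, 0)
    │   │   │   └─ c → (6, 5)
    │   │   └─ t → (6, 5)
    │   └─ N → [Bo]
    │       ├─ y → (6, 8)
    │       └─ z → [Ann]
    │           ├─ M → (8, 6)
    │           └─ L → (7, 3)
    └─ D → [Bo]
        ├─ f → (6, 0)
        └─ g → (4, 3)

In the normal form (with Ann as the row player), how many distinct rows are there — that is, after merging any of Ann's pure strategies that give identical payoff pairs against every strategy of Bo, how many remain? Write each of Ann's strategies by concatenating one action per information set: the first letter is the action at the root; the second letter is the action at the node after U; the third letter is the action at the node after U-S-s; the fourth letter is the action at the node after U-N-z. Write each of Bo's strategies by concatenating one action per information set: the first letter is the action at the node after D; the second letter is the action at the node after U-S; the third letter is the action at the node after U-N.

Ann has 16 pure strategies: USbM, USbL, UScM, UScL, UNbM, UNbL, UNcM, UNcL, DSbM, DSbL, DScM, DScL, DNbM, DNbL, DNcM, DNcL. Columns: fsy, fsz, fty, ftz, gsy, gsz, gty, gtz.
{USbM, USbL} → row (6,0) (6,0) (6,5) (6,5) (6,0) (6,0) (6,5) (6,5)
{UScM, UScL} → row (6,5) (6,5) (6,5) (6,5) (6,5) (6,5) (6,5) (6,5)
{UNbM, UNcM} → row (6,8) (8,6) (6,8) (8,6) (6,8) (8,6) (6,8) (8,6)
{UNbL, UNcL} → row (6,8) (7,3) (6,8) (7,3) (6,8) (7,3) (6,8) (7,3)
{DSbM, DSbL, DScM, DScL, DNbM, DNbL, DNcM, DNcL} → row (6,0) (6,0) (6,0) (6,0) (4,3) (4,3) (4,3) (4,3)
That's 5 distinct rows out of 16 strategies.

5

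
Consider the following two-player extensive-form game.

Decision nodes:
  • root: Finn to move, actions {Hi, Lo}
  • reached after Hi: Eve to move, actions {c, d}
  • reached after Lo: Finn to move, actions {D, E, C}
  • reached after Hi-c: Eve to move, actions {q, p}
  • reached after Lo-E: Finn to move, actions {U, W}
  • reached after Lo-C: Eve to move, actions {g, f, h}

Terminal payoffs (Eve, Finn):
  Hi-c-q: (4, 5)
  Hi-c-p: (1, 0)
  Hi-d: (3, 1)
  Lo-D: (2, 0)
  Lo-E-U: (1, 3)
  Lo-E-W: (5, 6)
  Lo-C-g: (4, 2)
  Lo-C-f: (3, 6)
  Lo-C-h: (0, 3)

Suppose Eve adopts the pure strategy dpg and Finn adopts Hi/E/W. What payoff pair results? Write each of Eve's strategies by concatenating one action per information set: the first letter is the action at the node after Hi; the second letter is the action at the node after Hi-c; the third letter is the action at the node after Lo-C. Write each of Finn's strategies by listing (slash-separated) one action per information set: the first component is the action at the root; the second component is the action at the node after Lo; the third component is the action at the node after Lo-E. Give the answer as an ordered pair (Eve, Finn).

(3, 1)

Trace the play path from the root:
  Finn plays Hi
  Eve plays d at [Hi]
→ terminal payoff (3, 1).
(Eve's choice at the node after Hi-c is never reached on this path, so it doesn't affect the outcome.)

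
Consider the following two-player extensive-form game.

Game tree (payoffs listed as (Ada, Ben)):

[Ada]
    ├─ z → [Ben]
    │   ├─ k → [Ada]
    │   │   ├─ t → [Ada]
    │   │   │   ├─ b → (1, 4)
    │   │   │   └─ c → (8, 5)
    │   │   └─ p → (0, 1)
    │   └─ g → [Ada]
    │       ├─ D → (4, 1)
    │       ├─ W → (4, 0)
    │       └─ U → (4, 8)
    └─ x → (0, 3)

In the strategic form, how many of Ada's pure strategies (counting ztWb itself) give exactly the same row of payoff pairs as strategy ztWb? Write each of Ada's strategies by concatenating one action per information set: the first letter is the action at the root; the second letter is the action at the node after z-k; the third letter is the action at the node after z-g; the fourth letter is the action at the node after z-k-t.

1

Row for ztWb (columns k, g): (1,4) (4,0).
Every one of Ada's information sets is on the play path for some reply by Ben when Ada follows ztWb.
Changing the action at any of them therefore changes at least one column, so only ztWb itself gives this row.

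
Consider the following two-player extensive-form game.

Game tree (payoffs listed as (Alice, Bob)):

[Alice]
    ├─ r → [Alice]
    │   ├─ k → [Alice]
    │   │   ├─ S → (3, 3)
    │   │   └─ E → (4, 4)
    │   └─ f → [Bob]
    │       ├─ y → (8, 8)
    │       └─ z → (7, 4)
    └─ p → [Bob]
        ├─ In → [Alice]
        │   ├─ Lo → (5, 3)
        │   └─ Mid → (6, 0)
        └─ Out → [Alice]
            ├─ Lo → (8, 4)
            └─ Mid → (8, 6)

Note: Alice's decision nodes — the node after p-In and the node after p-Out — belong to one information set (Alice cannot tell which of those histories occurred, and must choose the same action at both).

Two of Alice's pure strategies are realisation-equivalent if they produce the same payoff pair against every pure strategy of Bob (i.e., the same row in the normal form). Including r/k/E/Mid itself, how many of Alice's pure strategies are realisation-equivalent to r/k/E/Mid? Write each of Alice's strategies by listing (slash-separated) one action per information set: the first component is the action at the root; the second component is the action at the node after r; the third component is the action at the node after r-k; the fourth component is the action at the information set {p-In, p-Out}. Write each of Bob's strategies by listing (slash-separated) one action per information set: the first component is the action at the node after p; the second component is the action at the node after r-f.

Row for r/k/E/Mid (columns In/y, In/z, Out/y, Out/z): (4,4) (4,4) (4,4) (4,4).
Under r/k/E/Mid, Alice's choice at the information set {p-In, p-Out} can never be reached regardless of what Bob does, so varying those choices leaves every outcome unchanged.
Holding the reachable choices fixed and varying the unreachable one freely already gives 2 equivalent strategies.
No other strategy reproduces this row, so those 2 are the full class: r/k/E/Lo, r/k/E/Mid.

2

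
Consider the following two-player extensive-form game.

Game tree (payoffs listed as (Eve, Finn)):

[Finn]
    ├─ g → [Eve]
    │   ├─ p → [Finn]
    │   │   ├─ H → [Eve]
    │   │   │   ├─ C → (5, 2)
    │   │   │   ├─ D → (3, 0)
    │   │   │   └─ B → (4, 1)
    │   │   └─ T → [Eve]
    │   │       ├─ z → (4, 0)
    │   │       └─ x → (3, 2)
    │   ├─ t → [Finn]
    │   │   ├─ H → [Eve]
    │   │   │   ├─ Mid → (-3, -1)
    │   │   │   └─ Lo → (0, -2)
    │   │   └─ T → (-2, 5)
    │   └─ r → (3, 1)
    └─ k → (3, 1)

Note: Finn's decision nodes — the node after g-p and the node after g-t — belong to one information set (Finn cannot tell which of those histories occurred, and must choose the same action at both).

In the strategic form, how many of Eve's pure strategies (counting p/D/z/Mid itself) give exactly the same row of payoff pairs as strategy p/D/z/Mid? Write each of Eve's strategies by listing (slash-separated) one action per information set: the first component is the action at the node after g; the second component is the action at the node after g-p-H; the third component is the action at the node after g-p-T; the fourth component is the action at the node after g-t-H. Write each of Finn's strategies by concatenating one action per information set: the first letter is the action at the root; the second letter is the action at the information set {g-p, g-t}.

Row for p/D/z/Mid (columns gH, gT, kH, kT): (3,0) (4,0) (3,1) (3,1).
Under p/D/z/Mid, Eve's choice at the node after g-t-H can never be reached regardless of what Finn does, so varying those choices leaves every outcome unchanged.
Holding the reachable choices fixed and varying the unreachable one freely already gives 2 equivalent strategies.
No other strategy reproduces this row, so those 2 are the full class: p/D/z/Mid, p/D/z/Lo.

2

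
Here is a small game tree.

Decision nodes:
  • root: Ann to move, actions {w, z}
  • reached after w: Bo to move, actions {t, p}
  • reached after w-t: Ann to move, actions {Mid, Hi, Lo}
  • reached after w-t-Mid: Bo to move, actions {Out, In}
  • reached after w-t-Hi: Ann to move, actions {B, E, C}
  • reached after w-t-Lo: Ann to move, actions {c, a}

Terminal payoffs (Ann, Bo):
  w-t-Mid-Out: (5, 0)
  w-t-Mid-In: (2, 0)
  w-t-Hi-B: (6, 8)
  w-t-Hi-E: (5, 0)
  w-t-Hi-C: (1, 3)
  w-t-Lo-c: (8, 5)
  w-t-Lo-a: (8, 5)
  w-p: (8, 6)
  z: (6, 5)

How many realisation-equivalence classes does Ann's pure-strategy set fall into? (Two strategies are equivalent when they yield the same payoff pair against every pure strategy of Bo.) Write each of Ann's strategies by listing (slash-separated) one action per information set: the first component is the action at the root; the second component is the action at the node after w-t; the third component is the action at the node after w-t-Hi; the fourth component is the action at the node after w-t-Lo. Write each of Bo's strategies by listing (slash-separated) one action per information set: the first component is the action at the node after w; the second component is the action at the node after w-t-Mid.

6

Ann has 36 pure strategies: w/Mid/B/c, w/Mid/B/a, w/Mid/E/c, w/Mid/E/a, w/Mid/C/c, w/Mid/C/a, w/Hi/B/c, w/Hi/B/a, w/Hi/E/c, w/Hi/E/a, w/Hi/C/c, w/Hi/C/a, w/Lo/B/c, w/Lo/B/a, w/Lo/E/c, w/Lo/E/a, w/Lo/C/c, w/Lo/C/a, z/Mid/B/c, z/Mid/B/a, z/Mid/E/c, z/Mid/E/a, z/Mid/C/c, z/Mid/C/a, z/Hi/B/c, z/Hi/B/a, z/Hi/E/c, z/Hi/E/a, z/Hi/C/c, z/Hi/C/a, z/Lo/B/c, z/Lo/B/a, z/Lo/E/c, z/Lo/E/a, z/Lo/C/c, z/Lo/C/a. Columns: t/Out, t/In, p/Out, p/In.
{w/Mid/B/c, w/Mid/B/a, w/Mid/E/c, w/Mid/E/a, w/Mid/C/c, w/Mid/C/a} → row (5,0) (2,0) (8,6) (8,6)
{w/Hi/B/c, w/Hi/B/a} → row (6,8) (6,8) (8,6) (8,6)
{w/Hi/E/c, w/Hi/E/a} → row (5,0) (5,0) (8,6) (8,6)
{w/Hi/C/c, w/Hi/C/a} → row (1,3) (1,3) (8,6) (8,6)
{w/Lo/B/c, w/Lo/B/a, w/Lo/E/c, w/Lo/E/a, w/Lo/C/c, w/Lo/C/a} → row (8,5) (8,5) (8,6) (8,6)
{z/Mid/B/c, z/Mid/B/a, z/Mid/E/c, z/Mid/E/a, z/Mid/C/c, z/Mid/C/a, z/Hi/B/c, z/Hi/B/a, z/Hi/E/c, z/Hi/E/a, z/Hi/C/c, z/Hi/C/a, z/Lo/B/c, z/Lo/B/a, z/Lo/E/c, z/Lo/E/a, z/Lo/C/c, z/Lo/C/a} → row (6,5) (6,5) (6,5) (6,5)
That's 6 distinct rows out of 36 strategies.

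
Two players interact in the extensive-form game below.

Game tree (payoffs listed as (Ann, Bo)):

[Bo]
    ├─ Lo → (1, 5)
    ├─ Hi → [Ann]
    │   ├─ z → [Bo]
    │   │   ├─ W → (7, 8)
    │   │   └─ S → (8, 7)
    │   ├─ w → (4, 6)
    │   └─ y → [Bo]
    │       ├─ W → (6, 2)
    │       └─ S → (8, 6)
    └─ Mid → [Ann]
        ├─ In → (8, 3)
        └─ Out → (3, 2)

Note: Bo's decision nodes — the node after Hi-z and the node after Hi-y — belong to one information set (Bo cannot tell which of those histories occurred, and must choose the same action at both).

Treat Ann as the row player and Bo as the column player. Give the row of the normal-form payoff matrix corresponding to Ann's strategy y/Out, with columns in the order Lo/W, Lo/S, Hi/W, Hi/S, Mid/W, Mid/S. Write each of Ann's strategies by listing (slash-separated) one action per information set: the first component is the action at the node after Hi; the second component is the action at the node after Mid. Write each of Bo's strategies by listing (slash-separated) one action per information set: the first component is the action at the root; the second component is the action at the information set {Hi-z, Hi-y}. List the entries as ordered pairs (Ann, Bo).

vs Lo/W: Bo plays Lo → (1, 5)
vs Lo/S: Bo plays Lo → (1, 5)
vs Hi/W: Bo plays Hi → Ann plays y at [Hi] → Bo plays W at [Hi-y] → (6, 2)
vs Hi/S: Bo plays Hi → Ann plays y at [Hi] → Bo plays S at [Hi-y] → (8, 6)
vs Mid/W: Bo plays Mid → Ann plays Out at [Mid] → (3, 2)
vs Mid/S: Bo plays Mid → Ann plays Out at [Mid] → (3, 2)

(1,5) (1,5) (6,2) (8,6) (3,2) (3,2)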